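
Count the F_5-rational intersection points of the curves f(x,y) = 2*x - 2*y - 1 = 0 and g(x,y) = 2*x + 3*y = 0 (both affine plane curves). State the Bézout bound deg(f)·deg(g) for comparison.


Common zeros: ∅; count = 0; Bézout bound = 1.

deg(f) = 1, deg(g) = 1, so Bézout bound = 1.
Scan x ∈ F_5. For each x, list the y ∈ F_5 with f(x, y) ≡ 0 and those with g(x, y) ≡ 0 (mod 5); the common zeros in that column are the intersection.
  x = 0: f ≡ 0 at y ∈ {2}; g ≡ 0 at y ∈ {0}; common: ∅.
  x = 1: f ≡ 0 at y ∈ {3}; g ≡ 0 at y ∈ {1}; common: ∅.
  x = 2: f ≡ 0 at y ∈ {4}; g ≡ 0 at y ∈ {2}; common: ∅.
  x = 3: f ≡ 0 at y ∈ {0}; g ≡ 0 at y ∈ {3}; common: ∅.
  x = 4: f ≡ 0 at y ∈ {1}; g ≡ 0 at y ∈ {4}; common: ∅.
Collecting: common zeros = ∅, so the count is 0.
Comparison with the Bézout bound: 0 ≤ 1 = deg(f)·deg(g), as expected for curves with no common component (the affine F_5-count falls short of the bound because intersections may lie at infinity, over extension fields, or carry multiplicity).


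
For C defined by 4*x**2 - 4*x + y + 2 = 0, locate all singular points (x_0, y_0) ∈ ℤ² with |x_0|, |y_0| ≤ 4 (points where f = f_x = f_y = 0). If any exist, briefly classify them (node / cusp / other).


No singular points in the scanned grid; C is smooth there.

Compute partial derivatives:
  f_x = 8*x - 4.
  f_y = 1.
f_y = 1 is a nonzero constant, so f_y never vanishes: no point (x, y) can satisfy f = f_x = f_y = 0. In particular no (x, y) ∈ {−4, ..., 4}² is singular; the curve is smooth.


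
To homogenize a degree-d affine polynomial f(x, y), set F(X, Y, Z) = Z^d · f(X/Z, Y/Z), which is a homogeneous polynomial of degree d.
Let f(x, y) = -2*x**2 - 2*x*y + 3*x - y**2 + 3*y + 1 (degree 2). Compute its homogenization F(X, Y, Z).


F(X, Y, Z) = -2*X**2 - 2*X*Y + 3*X*Z - Y**2 + 3*Y*Z + Z**2

deg(f) = 2.
Substitute x = X/Z, y = Y/Z into f, then multiply by Z^2.
  monomial -2·x^2·y^0 ↦ -2·X^2·Y^0·Z^0.
  monomial -2·x^1·y^1 ↦ -2·X^1·Y^1·Z^0.
  monomial 3·x^1·y^0 ↦ 3·X^1·Y^0·Z^1.
  monomial -1·x^0·y^2 ↦ -1·X^0·Y^2·Z^0.
  monomial 3·x^0·y^1 ↦ 3·X^0·Y^1·Z^1.
  monomial 1·x^0·y^0 ↦ 1·X^0·Y^0·Z^2.
Collecting: F(X, Y, Z) = -2*X**2 - 2*X*Y + 3*X*Z - Y**2 + 3*Y*Z + Z**2.


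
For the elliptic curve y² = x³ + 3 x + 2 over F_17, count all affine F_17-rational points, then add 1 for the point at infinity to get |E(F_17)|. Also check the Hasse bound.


Affine points = {(0, 6), (0, 11), (2, 4), (2, 13), (3, 2), (3, 15), (6, 7), (6, 10), (7, 3), (7, 14), (12, 7), (12, 10), (14, 0), (16, 7), (16, 10)}; affine count = 15; |E(F_17)| = 16.

Discriminant check: Δ ∝ 4a³ + 27b² = 4·3³ + 27·2² = 4·27 + 27·4 ≡ 12 (mod 17). Nonzero ⇒ E is nonsingular.
For each x ∈ F_17, compute rhs = x³ + 3·x + 2 mod 17, then count y ∈ F_17 with y² ≡ rhs.
  x = 0: rhs = 2, matching y values: 6, 11 (2 points).
  x = 1: rhs = 6, matching y values: none (0 points).
  x = 2: rhs = 16, matching y values: 4, 13 (2 points).
  x = 3: rhs = 4, matching y values: 2, 15 (2 points).
  x = 4: rhs = 10, matching y values: none (0 points).
  x = 5: rhs = 6, matching y values: none (0 points).
  x = 6: rhs = 15, matching y values: 7, 10 (2 points).
  x = 7: rhs = 9, matching y values: 3, 14 (2 points).
  x = 8: rhs = 11, matching y values: none (0 points).
  x = 9: rhs = 10, matching y values: none (0 points).
  x = 10: rhs = 12, matching y values: none (0 points).
  x = 11: rhs = 6, matching y values: none (0 points).
  x = 12: rhs = 15, matching y values: 7, 10 (2 points).
  x = 13: rhs = 11, matching y values: none (0 points).
  x = 14: rhs = 0, matching y values: 0 (1 points).
  x = 15: rhs = 5, matching y values: none (0 points).
  x = 16: rhs = 15, matching y values: 7, 10 (2 points).
Total affine count: 15.
Full point count |E(F_17)| = 15 + 1 = 16.
Hasse bound: |16 − (17+1)| = |-2| = 2 ≤ 2√17 ≈ 8.2462 ✓.


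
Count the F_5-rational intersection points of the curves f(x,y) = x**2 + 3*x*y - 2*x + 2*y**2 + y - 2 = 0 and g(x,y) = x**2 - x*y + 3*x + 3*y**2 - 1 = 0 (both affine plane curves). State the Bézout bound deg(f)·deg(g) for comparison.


Common zeros: ∅; count = 0; Bézout bound = 4.

deg(f) = 2, deg(g) = 2, so Bézout bound = 4.
Scan x ∈ F_5. For each x, list the y ∈ F_5 with f(x, y) ≡ 0 and those with g(x, y) ≡ 0 (mod 5); the common zeros in that column are the intersection.
  x = 0: f ≡ 0 at y ∈ ∅; g ≡ 0 at y ∈ ∅; common: ∅.
  x = 1: f ≡ 0 at y ∈ {4}; g ≡ 0 at y ∈ {1}; common: ∅.
  x = 2: f ≡ 0 at y ∈ {2}; g ≡ 0 at y ∈ {1, 3}; common: ∅.
  x = 3: f ≡ 0 at y ∈ ∅; g ≡ 0 at y ∈ {3}; common: ∅.
  x = 4: f ≡ 0 at y ∈ {2, 4}; g ≡ 0 at y ∈ ∅; common: ∅.
Collecting: common zeros = ∅, so the count is 0.
Comparison with the Bézout bound: 0 ≤ 4 = deg(f)·deg(g), as expected for curves with no common component (the affine F_5-count falls short of the bound because intersections may lie at infinity, over extension fields, or carry multiplicity).


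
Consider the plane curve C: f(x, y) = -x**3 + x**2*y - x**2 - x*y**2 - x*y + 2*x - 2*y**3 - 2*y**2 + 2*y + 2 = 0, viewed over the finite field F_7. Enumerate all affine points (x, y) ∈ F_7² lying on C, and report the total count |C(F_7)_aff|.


Affine F_7-points: {(0, 1), (0, 6), (2, 3), (2, 4), (2, 5), (3, 0), (4, 0), (4, 4), (5, 3), (6, 0)}; count = 10.

For each of the 49 pairs (x, y) ∈ F_7², evaluate f(x, y) mod 7. Record the zeros.
  x = 0: [0↦2, 1↦0, 2↦3, 3↦6, 4↦4, 5↦6, 6↦0]  zeros at y ∈ {1, 6}
  x = 1: [0↦2, 1↦6, 2↦6, 3↦4, 4↦2, 5↦2, 6↦6]  zeros at y ∈ ∅
  x = 2: [0↦1, 1↦6, 2↦5, 3↦0, 4↦0, 5↦0, 6↦2]  zeros at y ∈ {3, 4, 5}
  x = 3: [0↦0, 1↦1, 2↦1, 3↦2, 4↦6, 5↦1, 6↦3]  zeros at y ∈ {0}
  x = 4: [0↦0, 1↦6, 2↦2, 3↦4, 4↦0, 5↦6, 6↦3]  zeros at y ∈ {0, 4}
  x = 5: [0↦2, 1↦1, 2↦2, 3↦0, 4↦4, 5↦2, 6↦3]  zeros at y ∈ {3}
  x = 6: [0↦0, 1↦1, 2↦2, 3↦5, 4↦5, 5↦4, 6↦4]  zeros at y ∈ {0}
Collecting zeros: affine points = {(0, 1), (0, 6), (2, 3), (2, 4), (2, 5), (3, 0), (4, 0), (4, 4), (5, 3), (6, 0)}.
Total count |C(F_7)_aff| = 10.


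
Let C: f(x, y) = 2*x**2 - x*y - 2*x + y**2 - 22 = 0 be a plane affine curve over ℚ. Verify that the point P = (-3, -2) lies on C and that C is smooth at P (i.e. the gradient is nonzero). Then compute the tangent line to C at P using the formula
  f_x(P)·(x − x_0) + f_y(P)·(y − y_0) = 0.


Tangent line at P: -12*x - y - 38 = 0.

Step 1: f(-3, -2) = 0, so P lies on C.
Step 2: partial derivatives
  f_x(x, y) = 4*x - y - 2, f_y(x, y) = -x + 2*y.
  f_x(P) = -12, f_y(P) = -1 (gradient nonzero, so P is smooth).
Step 3: tangent line at P: -12·(x − -3) + -1·(y − -2) = 0.
Expanding: -12*x - y - 38 = 0.


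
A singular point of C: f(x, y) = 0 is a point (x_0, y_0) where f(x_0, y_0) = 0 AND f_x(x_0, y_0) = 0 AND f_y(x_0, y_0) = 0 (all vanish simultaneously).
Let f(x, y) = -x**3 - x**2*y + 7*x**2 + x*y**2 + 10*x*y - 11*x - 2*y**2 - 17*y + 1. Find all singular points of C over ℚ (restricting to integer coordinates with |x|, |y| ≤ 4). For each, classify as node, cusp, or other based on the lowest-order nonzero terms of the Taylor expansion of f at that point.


Singular points: {(3, -2)}; classification: cusp.

Compute partial derivatives:
  f_x = -3*x**2 - 2*x*y + 14*x + y**2 + 10*y - 11.
  f_y = -x**2 + 2*x*y + 10*x - 4*y - 17.
Scan x_0 ∈ {−4, ..., 4}. For each x_0, f_y(x_0, y) is a polynomial in y; find its integer roots y ∈ {−4, ..., 4}, then test f_x and f at those candidates.
  x = -4: f_y(-4, y) = -12*y - 73; no integer root y with |y| ≤ 4.
  x = -3: f_y(-3, y) = -10*y - 56; no integer root y with |y| ≤ 4.
  x = -2: f_y(-2, y) = -8*y - 41; no integer root y with |y| ≤ 4.
  x = -1: f_y(-1, y) = -6*y - 28; no integer root y with |y| ≤ 4.
  x = 0: f_y(0, y) = -4*y - 17; no integer root y with |y| ≤ 4.
  x = 1: f_y(1, y) = -2*y - 8; vanishes at y ∈ {-4}. (1, -4): f_x = -16 ≠ 0.
  x = 2: f_y(2, y) = -1; no integer root y with |y| ≤ 4.
  x = 3: f_y(3, y) = 2*y + 4; vanishes at y ∈ {-2}. (3, -2): f_x = 0, f = 0 — SINGULAR.
  x = 4: f_y(4, y) = 4*y + 7; no integer root y with |y| ≤ 4.
Only singular point on the grid: (3, -2).
Classify: substitute x = 3 + u, y = -2 + v and expand: f = -u**3 - u**2*v + u*v**2 + v**2.
No constant or linear terms (consistent with a singular point). Quadratic part: v**2. Cubic part: -u**3 - u**2*v + u*v**2.
The quadratic part v**2 is a perfect square, so there is a single (double) tangent line v = 0, i.e. y = -2. Restricting the cubic part to that line (v = 0) leaves -u**3 ≠ 0, so f is not divisible by v and the branch is v² ≈ u**3 to lowest order — this is a cusp.
Classification: cusp.


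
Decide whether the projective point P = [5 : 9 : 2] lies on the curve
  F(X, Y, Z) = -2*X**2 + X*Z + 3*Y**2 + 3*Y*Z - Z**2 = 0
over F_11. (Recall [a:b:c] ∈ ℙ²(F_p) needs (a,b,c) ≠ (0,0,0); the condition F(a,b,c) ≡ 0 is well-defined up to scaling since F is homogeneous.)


F(5,9,2) ≡ 0 (mod 11); P is on the curve.

Evaluate F(5, 9, 2) term-by-term (mod 11).
  -2*X**2 ↦ -2·25·1·1 = -50
  X*Z ↦ 1·5·1·2 = 10
  3*Y**2 ↦ 3·1·81·1 = 243
  3*Y*Z ↦ 3·1·9·2 = 54
  -Z**2 ↦ -1·1·1·4 = -4
Sum: F(5, 9, 2) = (-50) + (10) + (243) + (54) + (-4) = 253.
Reducing mod 11: 253 ≡ 0 (mod 11).
Since F(a, b, c) ≡ 0 (mod 11), P lies on the curve.


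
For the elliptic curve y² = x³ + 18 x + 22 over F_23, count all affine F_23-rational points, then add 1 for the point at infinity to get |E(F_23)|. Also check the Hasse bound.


Affine points = {(1, 8), (1, 15), (6, 1), (6, 22), (7, 10), (7, 13), (9, 4), (9, 19), (10, 11), (10, 12), (16, 6), (16, 17), (19, 1), (19, 22), (21, 1), (21, 22), (22, 7), (22, 16)}; affine count = 18; |E(F_23)| = 19.

Discriminant check: Δ ∝ 4a³ + 27b² = 4·18³ + 27·22² = 4·5832 + 27·484 ≡ 10 (mod 23). Nonzero ⇒ E is nonsingular.
For each x ∈ F_23, compute rhs = x³ + 18·x + 22 mod 23, then count y ∈ F_23 with y² ≡ rhs.
  x = 0: rhs = 22, matching y values: none (0 points).
  x = 1: rhs = 18, matching y values: 8, 15 (2 points).
  x = 2: rhs = 20, matching y values: none (0 points).
  x = 3: rhs = 11, matching y values: none (0 points).
  x = 4: rhs = 20, matching y values: none (0 points).
  x = 5: rhs = 7, matching y values: none (0 points).
  x = 6: rhs = 1, matching y values: 1, 22 (2 points).
  x = 7: rhs = 8, matching y values: 10, 13 (2 points).
  x = 8: rhs = 11, matching y values: none (0 points).
  x = 9: rhs = 16, matching y values: 4, 19 (2 points).
  x = 10: rhs = 6, matching y values: 11, 12 (2 points).
  x = 11: rhs = 10, matching y values: none (0 points).
  x = 12: rhs = 11, matching y values: none (0 points).
  x = 13: rhs = 15, matching y values: none (0 points).
  x = 14: rhs = 5, matching y values: none (0 points).
  x = 15: rhs = 10, matching y values: none (0 points).
  x = 16: rhs = 13, matching y values: 6, 17 (2 points).
  x = 17: rhs = 20, matching y values: none (0 points).
  x = 18: rhs = 14, matching y values: none (0 points).
  x = 19: rhs = 1, matching y values: 1, 22 (2 points).
  x = 20: rhs = 10, matching y values: none (0 points).
  x = 21: rhs = 1, matching y values: 1, 22 (2 points).
  x = 22: rhs = 3, matching y values: 7, 16 (2 points).
Total affine count: 18.
Full point count |E(F_23)| = 18 + 1 = 19.
Hasse bound: |19 − (23+1)| = |-5| = 5 ≤ 2√23 ≈ 9.5917 ✓.


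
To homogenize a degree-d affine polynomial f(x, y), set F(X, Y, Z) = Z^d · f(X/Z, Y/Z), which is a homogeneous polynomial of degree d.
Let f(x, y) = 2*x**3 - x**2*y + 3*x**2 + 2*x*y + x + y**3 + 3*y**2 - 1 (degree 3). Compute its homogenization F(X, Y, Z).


F(X, Y, Z) = 2*X**3 - X**2*Y + 3*X**2*Z + 2*X*Y*Z + X*Z**2 + Y**3 + 3*Y**2*Z - Z**3

deg(f) = 3.
Substitute x = X/Z, y = Y/Z into f, then multiply by Z^3.
  monomial 2·x^3·y^0 ↦ 2·X^3·Y^0·Z^0.
  monomial -1·x^2·y^1 ↦ -1·X^2·Y^1·Z^0.
  monomial 3·x^2·y^0 ↦ 3·X^2·Y^0·Z^1.
  monomial 2·x^1·y^1 ↦ 2·X^1·Y^1·Z^1.
  monomial 1·x^1·y^0 ↦ 1·X^1·Y^0·Z^2.
  monomial 1·x^0·y^3 ↦ 1·X^0·Y^3·Z^0.
  monomial 3·x^0·y^2 ↦ 3·X^0·Y^2·Z^1.
  monomial -1·x^0·y^0 ↦ -1·X^0·Y^0·Z^3.
Collecting: F(X, Y, Z) = 2*X**3 - X**2*Y + 3*X**2*Z + 2*X*Y*Z + X*Z**2 + Y**3 + 3*Y**2*Z - Z**3.


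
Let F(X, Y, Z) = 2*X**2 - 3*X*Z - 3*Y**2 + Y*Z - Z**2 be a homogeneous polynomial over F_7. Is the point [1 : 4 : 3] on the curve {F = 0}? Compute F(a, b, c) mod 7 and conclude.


F(1,4,3) ≡ 4 (mod 7); P is NOT on the curve.

Evaluate F(1, 4, 3) term-by-term (mod 7).
  2*X**2 ↦ 2·1·1·1 = 2
  -3*X*Z ↦ -3·1·1·3 = -9
  -3*Y**2 ↦ -3·1·16·1 = -48
  Y*Z ↦ 1·1·4·3 = 12
  -Z**2 ↦ -1·1·1·9 = -9
Sum: F(1, 4, 3) = (2) + (-9) + (-48) + (12) + (-9) = -52.
Reducing mod 7: -52 ≡ 4 (mod 7).
Since F(a, b, c) ≡ 4 ≠ 0 (mod 7), P does NOT lie on the curve.


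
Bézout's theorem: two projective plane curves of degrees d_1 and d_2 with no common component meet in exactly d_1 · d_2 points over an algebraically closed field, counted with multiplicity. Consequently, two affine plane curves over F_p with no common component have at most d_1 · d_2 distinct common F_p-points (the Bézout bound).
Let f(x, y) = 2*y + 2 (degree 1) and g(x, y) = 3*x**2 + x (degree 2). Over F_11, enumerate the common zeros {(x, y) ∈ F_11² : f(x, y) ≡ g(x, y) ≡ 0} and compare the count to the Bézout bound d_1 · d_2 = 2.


Common zeros: {(0, 10), (7, 10)}; count = 2; Bézout bound = 2.

deg(f) = 1, deg(g) = 2, so Bézout bound = 2.
Scan x ∈ F_11. For each x, list the y ∈ F_11 with f(x, y) ≡ 0 and those with g(x, y) ≡ 0 (mod 11); the common zeros in that column are the intersection.
  x = 0: f ≡ 0 at y ∈ {10}; g ≡ 0 at y ∈ {0, 1, 2, 3, 4, 5, 6, 7, 8, 9, 10}; common: {10}.
  x = 1: f ≡ 0 at y ∈ {10}; g ≡ 0 at y ∈ ∅; common: ∅.
  x = 2: f ≡ 0 at y ∈ {10}; g ≡ 0 at y ∈ ∅; common: ∅.
  x = 3: f ≡ 0 at y ∈ {10}; g ≡ 0 at y ∈ ∅; common: ∅.
  x = 4: f ≡ 0 at y ∈ {10}; g ≡ 0 at y ∈ ∅; common: ∅.
  x = 5: f ≡ 0 at y ∈ {10}; g ≡ 0 at y ∈ ∅; common: ∅.
  x = 6: f ≡ 0 at y ∈ {10}; g ≡ 0 at y ∈ ∅; common: ∅.
  x = 7: f ≡ 0 at y ∈ {10}; g ≡ 0 at y ∈ {0, 1, 2, 3, 4, 5, 6, 7, 8, 9, 10}; common: {10}.
  x = 8: f ≡ 0 at y ∈ {10}; g ≡ 0 at y ∈ ∅; common: ∅.
  x = 9: f ≡ 0 at y ∈ {10}; g ≡ 0 at y ∈ ∅; common: ∅.
  x = 10: f ≡ 0 at y ∈ {10}; g ≡ 0 at y ∈ ∅; common: ∅.
Collecting: common zeros = {(0, 10), (7, 10)}, so the count is 2.
Comparison with the Bézout bound: 2 ≤ 2 = deg(f)·deg(g), as expected for curves with no common component (the bound is attained).


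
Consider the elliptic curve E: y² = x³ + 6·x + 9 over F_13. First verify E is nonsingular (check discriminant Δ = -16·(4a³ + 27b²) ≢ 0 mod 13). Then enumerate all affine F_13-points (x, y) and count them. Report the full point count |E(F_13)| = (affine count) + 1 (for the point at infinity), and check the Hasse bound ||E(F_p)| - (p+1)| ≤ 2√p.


Affine points = {(0, 3), (0, 10), (1, 4), (1, 9), (2, 4), (2, 9), (6, 1), (6, 12), (7, 2), (7, 11), (8, 6), (8, 7), (9, 5), (9, 8), (10, 4), (10, 9)}; affine count = 16; |E(F_13)| = 17.

Discriminant check: Δ ∝ 4a³ + 27b² = 4·6³ + 27·9² = 4·216 + 27·81 ≡ 9 (mod 13). Nonzero ⇒ E is nonsingular.
For each x ∈ F_13, compute rhs = x³ + 6·x + 9 mod 13, then count y ∈ F_13 with y² ≡ rhs.
  x = 0: rhs = 9, matching y values: 3, 10 (2 points).
  x = 1: rhs = 3, matching y values: 4, 9 (2 points).
  x = 2: rhs = 3, matching y values: 4, 9 (2 points).
  x = 3: rhs = 2, matching y values: none (0 points).
  x = 4: rhs = 6, matching y values: none (0 points).
  x = 5: rhs = 8, matching y values: none (0 points).
  x = 6: rhs = 1, matching y values: 1, 12 (2 points).
  x = 7: rhs = 4, matching y values: 2, 11 (2 points).
  x = 8: rhs = 10, matching y values: 6, 7 (2 points).
  x = 9: rhs = 12, matching y values: 5, 8 (2 points).
  x = 10: rhs = 3, matching y values: 4, 9 (2 points).
  x = 11: rhs = 2, matching y values: none (0 points).
  x = 12: rhs = 2, matching y values: none (0 points).
Total affine count: 16.
Full point count |E(F_13)| = 16 + 1 = 17.
Hasse bound: |17 − (13+1)| = |3| = 3 ≤ 2√13 ≈ 7.2111 ✓.


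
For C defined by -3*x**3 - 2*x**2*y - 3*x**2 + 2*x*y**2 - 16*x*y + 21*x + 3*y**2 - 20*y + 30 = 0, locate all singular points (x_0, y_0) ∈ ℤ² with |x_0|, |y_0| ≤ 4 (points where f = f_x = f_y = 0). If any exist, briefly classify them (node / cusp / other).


Singular points: {(-1, 3)}; classification: cusp.

Compute partial derivatives:
  f_x = -9*x**2 - 4*x*y - 6*x + 2*y**2 - 16*y + 21.
  f_y = -2*x**2 + 4*x*y - 16*x + 6*y - 20.
Scan x_0 ∈ {−4, ..., 4}. For each x_0, f_y(x_0, y) is a polynomial in y; find its integer roots y ∈ {−4, ..., 4}, then test f_x and f at those candidates.
  x = -4: f_y(-4, y) = 12 - 10*y; no integer root y with |y| ≤ 4.
  x = -3: f_y(-3, y) = 10 - 6*y; no integer root y with |y| ≤ 4.
  x = -2: f_y(-2, y) = 4 - 2*y; vanishes at y ∈ {2}. (-2, 2): f_x = -11 ≠ 0.
  x = -1: f_y(-1, y) = 2*y - 6; vanishes at y ∈ {3}. (-1, 3): f_x = 0, f = 0 — SINGULAR.
  x = 0: f_y(0, y) = 6*y - 20; no integer root y with |y| ≤ 4.
  x = 1: f_y(1, y) = 10*y - 38; no integer root y with |y| ≤ 4.
  x = 2: f_y(2, y) = 14*y - 60; no integer root y with |y| ≤ 4.
  x = 3: f_y(3, y) = 18*y - 86; no integer root y with |y| ≤ 4.
  x = 4: f_y(4, y) = 22*y - 116; no integer root y with |y| ≤ 4.
Only singular point on the grid: (-1, 3).
Classify: substitute x = -1 + u, y = 3 + v and expand: f = -3*u**3 - 2*u**2*v + 2*u*v**2 + v**2.
No constant or linear terms (consistent with a singular point). Quadratic part: v**2. Cubic part: -3*u**3 - 2*u**2*v + 2*u*v**2.
The quadratic part v**2 is a perfect square, so there is a single (double) tangent line v = 0, i.e. y = 3. Restricting the cubic part to that line (v = 0) leaves -3*u**3 ≠ 0, so f is not divisible by v and the branch is v² ≈ 3*u**3 to lowest order — this is a cusp.
Classification: cusp.


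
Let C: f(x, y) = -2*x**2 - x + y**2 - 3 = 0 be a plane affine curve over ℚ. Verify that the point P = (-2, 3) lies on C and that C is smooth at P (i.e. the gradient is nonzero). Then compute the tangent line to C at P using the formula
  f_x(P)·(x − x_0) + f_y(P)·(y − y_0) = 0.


Tangent line at P: 7*x + 6*y - 4 = 0.

Step 1: f(-2, 3) = 0, so P lies on C.
Step 2: partial derivatives
  f_x(x, y) = -4*x - 1, f_y(x, y) = 2*y.
  f_x(P) = 7, f_y(P) = 6 (gradient nonzero, so P is smooth).
Step 3: tangent line at P: 7·(x − -2) + 6·(y − 3) = 0.
Expanding: 7*x + 6*y - 4 = 0.


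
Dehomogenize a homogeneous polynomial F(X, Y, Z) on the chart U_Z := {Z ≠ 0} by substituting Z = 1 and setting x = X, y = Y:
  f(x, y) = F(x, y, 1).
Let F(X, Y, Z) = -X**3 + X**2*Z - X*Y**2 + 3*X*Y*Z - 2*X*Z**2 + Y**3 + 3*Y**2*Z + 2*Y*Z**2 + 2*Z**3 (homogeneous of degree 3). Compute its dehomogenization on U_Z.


f(x, y) = -x**3 + x**2 - x*y**2 + 3*x*y - 2*x + y**3 + 3*y**2 + 2*y + 2

On U_Z we set Z = 1. Each monomial c·X^i·Y^j·Z^k in F becomes c·x^i·y^j·1^k = c·x^i·y^j.
Substituting Z = 1: F(X, Y, 1) = -x**3 + x**2 - x*y**2 + 3*x*y - 2*x + y**3 + 3*y**2 + 2*y + 2.
Note: deg(f) ≤ deg(F) = 3; strict inequality happens when F is divisible by Z (lost terms).


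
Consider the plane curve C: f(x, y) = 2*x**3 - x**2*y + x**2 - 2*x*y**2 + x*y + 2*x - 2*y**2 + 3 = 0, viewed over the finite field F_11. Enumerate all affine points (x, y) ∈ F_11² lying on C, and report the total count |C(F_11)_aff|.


Affine F_11-points: {(2, 3), (2, 4), (5, 6), (5, 7), (10, 0)}; count = 5.

For each of the 121 pairs (x, y) ∈ F_11², evaluate f(x, y) mod 11. Record the zeros.
  x = 0: [0↦3, 1↦1, 2↦6, 3↦7, 4↦4, 5↦8, 6↦8, 7↦4, 8↦7, 9↦6, 10↦1]  zeros at y ∈ ∅
  x = 1: [0↦8, 1↦4, 2↦3, 3↦5, 4↦10, 5↦7, 6↦7, 7↦10, 8↦5, 9↦3, 10↦4]  zeros at y ∈ ∅
  x = 2: [0↦5, 1↦8, 2↦10, 3↦0, 4↦0, 5↦10, 6↦8, 7↦5, 8↦1, 9↦7, 10↦1]  zeros at y ∈ {3, 4}
  x = 3: [0↦6, 1↦3, 2↦6, 3↦4, 4↦8, 5↦7, 6↦1, 7↦1, 8↦7, 9↦8, 10↦4]  zeros at y ∈ ∅
  x = 4: [0↦1, 1↦1, 2↦3, 3↦7, 4↦2, 5↦10, 6↦9, 7↦10, 8↦2, 9↦7, 10↦3]  zeros at y ∈ ∅
  x = 5: [0↦2, 1↦3, 2↦2, 3↦10, 4↦5, 5↦9, 6↦0, 7↦0, 8↦9, 9↦5, 10↦10]  zeros at y ∈ {6, 7}
  x = 6: [0↦10, 1↦10, 2↦4, 3↦3, 4↦7, 5↦5, 6↦8, 7↦5, 8↦7, 9↦3, 10↦4]  zeros at y ∈ ∅
  x = 7: [0↦4, 1↦1, 2↦10, 3↦9, 4↦9, 5↦10, 6↦1, 7↦4, 8↦8, 9↦2, 10↦8]  zeros at y ∈ ∅
  x = 8: [0↦7, 1↦10, 2↦10, 3↦7, 4↦1, 5↦3, 6↦2, 7↦9, 8↦2, 9↦3, 10↦1]  zeros at y ∈ ∅
  x = 9: [0↦9, 1↦5, 2↦5, 3↦9, 4↦6, 5↦7, 6↦1, 7↦10, 8↦1, 9↦7, 10↦6]  zeros at y ∈ ∅
  x = 10: [0↦0, 1↦9, 2↦7, 3↦5, 4↦3, 5↦1, 6↦10, 7↦8, 8↦6, 9↦4, 10↦2]  zeros at y ∈ {0}
Collecting zeros: affine points = {(2, 3), (2, 4), (5, 6), (5, 7), (10, 0)}.
Total count |C(F_11)_aff| = 5.


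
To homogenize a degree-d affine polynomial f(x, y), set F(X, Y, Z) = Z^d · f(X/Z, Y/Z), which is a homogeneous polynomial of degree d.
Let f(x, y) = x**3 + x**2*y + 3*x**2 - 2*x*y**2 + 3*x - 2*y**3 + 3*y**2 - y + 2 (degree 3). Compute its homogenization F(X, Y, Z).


F(X, Y, Z) = X**3 + X**2*Y + 3*X**2*Z - 2*X*Y**2 + 3*X*Z**2 - 2*Y**3 + 3*Y**2*Z - Y*Z**2 + 2*Z**3

deg(f) = 3.
Substitute x = X/Z, y = Y/Z into f, then multiply by Z^3.
  monomial 1·x^3·y^0 ↦ 1·X^3·Y^0·Z^0.
  monomial 1·x^2·y^1 ↦ 1·X^2·Y^1·Z^0.
  monomial 3·x^2·y^0 ↦ 3·X^2·Y^0·Z^1.
  monomial -2·x^1·y^2 ↦ -2·X^1·Y^2·Z^0.
  monomial 3·x^1·y^0 ↦ 3·X^1·Y^0·Z^2.
  monomial -2·x^0·y^3 ↦ -2·X^0·Y^3·Z^0.
  monomial 3·x^0·y^2 ↦ 3·X^0·Y^2·Z^1.
  monomial -1·x^0·y^1 ↦ -1·X^0·Y^1·Z^2.
  monomial 2·x^0·y^0 ↦ 2·X^0·Y^0·Z^3.
Collecting: F(X, Y, Z) = X**3 + X**2*Y + 3*X**2*Z - 2*X*Y**2 + 3*X*Z**2 - 2*Y**3 + 3*Y**2*Z - Y*Z**2 + 2*Z**3.


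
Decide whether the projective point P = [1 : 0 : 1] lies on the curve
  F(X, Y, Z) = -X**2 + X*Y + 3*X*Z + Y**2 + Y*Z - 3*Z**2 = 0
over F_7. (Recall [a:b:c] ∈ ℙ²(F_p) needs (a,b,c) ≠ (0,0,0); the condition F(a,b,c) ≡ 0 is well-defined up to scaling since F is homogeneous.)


F(1,0,1) ≡ 6 (mod 7); P is NOT on the curve.

Evaluate F(1, 0, 1) term-by-term (mod 7).
  -X**2 ↦ -1·1·1·1 = -1
  X*Y ↦ 1·1·0·1 = 0
  3*X*Z ↦ 3·1·1·1 = 3
  Y**2 ↦ 1·1·0·1 = 0
  Y*Z ↦ 1·1·0·1 = 0
  -3*Z**2 ↦ -3·1·1·1 = -3
Sum: F(1, 0, 1) = (-1) + (0) + (3) + (0) + (0) + (-3) = -1.
Reducing mod 7: -1 ≡ 6 (mod 7).
Since F(a, b, c) ≡ 6 ≠ 0 (mod 7), P does NOT lie on the curve.


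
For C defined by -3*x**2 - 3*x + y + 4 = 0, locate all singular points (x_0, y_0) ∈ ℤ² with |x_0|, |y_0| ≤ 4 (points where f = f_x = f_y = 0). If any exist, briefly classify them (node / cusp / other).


No singular points in the scanned grid; C is smooth there.

Compute partial derivatives:
  f_x = -6*x - 3.
  f_y = 1.
f_y = 1 is a nonzero constant, so f_y never vanishes: no point (x, y) can satisfy f = f_x = f_y = 0. In particular no (x, y) ∈ {−4, ..., 4}² is singular; the curve is smooth.


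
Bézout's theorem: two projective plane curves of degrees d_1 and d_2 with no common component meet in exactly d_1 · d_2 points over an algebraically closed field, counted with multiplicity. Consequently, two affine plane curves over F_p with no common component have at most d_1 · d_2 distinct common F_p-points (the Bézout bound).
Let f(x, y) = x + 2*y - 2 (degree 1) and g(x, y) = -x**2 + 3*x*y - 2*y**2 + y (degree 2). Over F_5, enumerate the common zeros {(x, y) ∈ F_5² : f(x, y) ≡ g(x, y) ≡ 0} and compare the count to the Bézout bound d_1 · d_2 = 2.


Common zeros: ∅; count = 0; Bézout bound = 2.

deg(f) = 1, deg(g) = 2, so Bézout bound = 2.
Scan x ∈ F_5. For each x, list the y ∈ F_5 with f(x, y) ≡ 0 and those with g(x, y) ≡ 0 (mod 5); the common zeros in that column are the intersection.
  x = 0: f ≡ 0 at y ∈ {1}; g ≡ 0 at y ∈ {0, 3}; common: ∅.
  x = 1: f ≡ 0 at y ∈ {3}; g ≡ 0 at y ∈ ∅; common: ∅.
  x = 2: f ≡ 0 at y ∈ {0}; g ≡ 0 at y ∈ ∅; common: ∅.
  x = 3: f ≡ 0 at y ∈ {2}; g ≡ 0 at y ∈ ∅; common: ∅.
  x = 4: f ≡ 0 at y ∈ {4}; g ≡ 0 at y ∈ {1, 3}; common: ∅.
Collecting: common zeros = ∅, so the count is 0.
Comparison with the Bézout bound: 0 ≤ 2 = deg(f)·deg(g), as expected for curves with no common component (the affine F_5-count falls short of the bound because intersections may lie at infinity, over extension fields, or carry multiplicity).


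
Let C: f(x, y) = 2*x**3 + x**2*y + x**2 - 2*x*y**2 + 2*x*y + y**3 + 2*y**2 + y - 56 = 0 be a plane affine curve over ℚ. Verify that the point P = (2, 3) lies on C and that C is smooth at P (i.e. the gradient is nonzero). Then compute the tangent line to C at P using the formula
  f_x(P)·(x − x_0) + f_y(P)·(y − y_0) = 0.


Tangent line at P: 28*x + 24*y - 128 = 0.

Step 1: f(2, 3) = 0, so P lies on C.
Step 2: partial derivatives
  f_x(x, y) = 6*x**2 + 2*x*y + 2*x - 2*y**2 + 2*y, f_y(x, y) = x**2 - 4*x*y + 2*x + 3*y**2 + 4*y + 1.
  f_x(P) = 28, f_y(P) = 24 (gradient nonzero, so P is smooth).
Step 3: tangent line at P: 28·(x − 2) + 24·(y − 3) = 0.
Expanding: 28*x + 24*y - 128 = 0.


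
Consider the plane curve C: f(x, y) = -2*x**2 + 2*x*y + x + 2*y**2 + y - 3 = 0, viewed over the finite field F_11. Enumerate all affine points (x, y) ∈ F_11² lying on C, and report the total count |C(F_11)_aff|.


Affine F_11-points: {(0, 1), (0, 4), (2, 5), (2, 9), (7, 1), (7, 8), (9, 2), (9, 5), (10, 2), (10, 4)}; count = 10.

For each of the 121 pairs (x, y) ∈ F_11², evaluate f(x, y) mod 11. Record the zeros.
  x = 0: [0↦8, 1↦0, 2↦7, 3↦7, 4↦0, 5↦8, 6↦9, 7↦3, 8↦1, 9↦3, 10↦9]  zeros at y ∈ {1, 4}
  x = 1: [0↦7, 1↦1, 2↦10, 3↦1, 4↦7, 5↦6, 6↦9, 7↦5, 8↦5, 9↦9, 10↦6]  zeros at y ∈ ∅
  x = 2: [0↦2, 1↦9, 2↦9, 3↦2, 4↦10, 5↦0, 6↦5, 7↦3, 8↦5, 9↦0, 10↦10]  zeros at y ∈ {5, 9}
  x = 3: [0↦4, 1↦2, 2↦4, 3↦10, 4↦9, 5↦1, 6↦8, 7↦8, 8↦1, 9↦9, 10↦10]  zeros at y ∈ ∅
  x = 4: [0↦2, 1↦2, 2↦6, 3↦3, 4↦4, 5↦9, 6↦7, 7↦9, 8↦4, 9↦3, 10↦6]  zeros at y ∈ ∅
  x = 5: [0↦7, 1↦9, 2↦4, 3↦3, 4↦6, 5↦2, 6↦2, 7↦6, 8↦3, 9↦4, 10↦9]  zeros at y ∈ ∅
  x = 6: [0↦8, 1↦1, 2↦9, 3↦10, 4↦4, 5↦2, 6↦4, 7↦10, 8↦9, 9↦1, 10↦8]  zeros at y ∈ ∅
  x = 7: [0↦5, 1↦0, 2↦10, 3↦2, 4↦9, 5↦9, 6↦2, 7↦10, 8↦0, 9↦5, 10↦3]  zeros at y ∈ {1, 8}
  x = 8: [0↦9, 1↦6, 2↦7, 3↦1, 4↦10, 5↦1, 6↦7, 7↦6, 8↦9, 9↦5, 10↦5]  zeros at y ∈ ∅
  x = 9: [0↦9, 1↦8, 2↦0, 3↦7, 4↦7, 5↦0, 6↦8, 7↦9, 8↦3, 9↦1, 10↦3]  zeros at y ∈ {2, 5}
  x = 10: [0↦5, 1↦6, 2↦0, 3↦9, 4↦0, 5↦6, 6↦5, 7↦8, 8↦4, 9↦4, 10↦8]  zeros at y ∈ {2, 4}
Collecting zeros: affine points = {(0, 1), (0, 4), (2, 5), (2, 9), (7, 1), (7, 8), (9, 2), (9, 5), (10, 2), (10, 4)}.
Total count |C(F_11)_aff| = 10.


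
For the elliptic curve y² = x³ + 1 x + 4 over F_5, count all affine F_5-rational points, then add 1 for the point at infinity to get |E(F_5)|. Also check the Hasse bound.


Affine points = {(0, 2), (0, 3), (1, 1), (1, 4), (2, 2), (2, 3), (3, 2), (3, 3)}; affine count = 8; |E(F_5)| = 9.

Discriminant check: Δ ∝ 4a³ + 27b² = 4·1³ + 27·4² = 4·1 + 27·16 ≡ 1 (mod 5). Nonzero ⇒ E is nonsingular.
For each x ∈ F_5, compute rhs = x³ + 1·x + 4 mod 5, then count y ∈ F_5 with y² ≡ rhs.
  x = 0: rhs = 4, matching y values: 2, 3 (2 points).
  x = 1: rhs = 1, matching y values: 1, 4 (2 points).
  x = 2: rhs = 4, matching y values: 2, 3 (2 points).
  x = 3: rhs = 4, matching y values: 2, 3 (2 points).
  x = 4: rhs = 2, matching y values: none (0 points).
Total affine count: 8.
Full point count |E(F_5)| = 8 + 1 = 9.
Hasse bound: |9 − (5+1)| = |3| = 3 ≤ 2√5 ≈ 4.4721 ✓.


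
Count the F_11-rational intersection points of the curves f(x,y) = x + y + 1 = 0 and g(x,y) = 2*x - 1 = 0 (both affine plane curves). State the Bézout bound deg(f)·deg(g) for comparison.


Common zeros: {(6, 4)}; count = 1; Bézout bound = 1.

deg(f) = 1, deg(g) = 1, so Bézout bound = 1.
Scan x ∈ F_11. For each x, list the y ∈ F_11 with f(x, y) ≡ 0 and those with g(x, y) ≡ 0 (mod 11); the common zeros in that column are the intersection.
  x = 0: f ≡ 0 at y ∈ {10}; g ≡ 0 at y ∈ ∅; common: ∅.
  x = 1: f ≡ 0 at y ∈ {9}; g ≡ 0 at y ∈ ∅; common: ∅.
  x = 2: f ≡ 0 at y ∈ {8}; g ≡ 0 at y ∈ ∅; common: ∅.
  x = 3: f ≡ 0 at y ∈ {7}; g ≡ 0 at y ∈ ∅; common: ∅.
  x = 4: f ≡ 0 at y ∈ {6}; g ≡ 0 at y ∈ ∅; common: ∅.
  x = 5: f ≡ 0 at y ∈ {5}; g ≡ 0 at y ∈ ∅; common: ∅.
  x = 6: f ≡ 0 at y ∈ {4}; g ≡ 0 at y ∈ {0, 1, 2, 3, 4, 5, 6, 7, 8, 9, 10}; common: {4}.
  x = 7: f ≡ 0 at y ∈ {3}; g ≡ 0 at y ∈ ∅; common: ∅.
  x = 8: f ≡ 0 at y ∈ {2}; g ≡ 0 at y ∈ ∅; common: ∅.
  x = 9: f ≡ 0 at y ∈ {1}; g ≡ 0 at y ∈ ∅; common: ∅.
  x = 10: f ≡ 0 at y ∈ {0}; g ≡ 0 at y ∈ ∅; common: ∅.
Collecting: common zeros = {(6, 4)}, so the count is 1.
Comparison with the Bézout bound: 1 ≤ 1 = deg(f)·deg(g), as expected for curves with no common component (the bound is attained).


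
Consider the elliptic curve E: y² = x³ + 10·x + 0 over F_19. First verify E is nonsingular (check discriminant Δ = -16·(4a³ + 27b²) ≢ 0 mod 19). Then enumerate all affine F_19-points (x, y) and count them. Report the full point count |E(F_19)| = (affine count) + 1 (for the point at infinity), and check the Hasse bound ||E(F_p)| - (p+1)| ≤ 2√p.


Affine points = {(0, 0), (1, 7), (1, 12), (2, 3), (2, 16), (3, 0), (4, 3), (4, 16), (5, 2), (5, 17), (10, 6), (10, 13), (11, 4), (11, 15), (12, 9), (12, 10), (13, 3), (13, 16), (16, 0)}; affine count = 19; |E(F_19)| = 20.

Discriminant check: Δ ∝ 4a³ + 27b² = 4·10³ + 27·0² = 4·1000 + 27·0 ≡ 10 (mod 19). Nonzero ⇒ E is nonsingular.
For each x ∈ F_19, compute rhs = x³ + 10·x + 0 mod 19, then count y ∈ F_19 with y² ≡ rhs.
  x = 0: rhs = 0, matching y values: 0 (1 points).
  x = 1: rhs = 11, matching y values: 7, 12 (2 points).
  x = 2: rhs = 9, matching y values: 3, 16 (2 points).
  x = 3: rhs = 0, matching y values: 0 (1 points).
  x = 4: rhs = 9, matching y values: 3, 16 (2 points).
  x = 5: rhs = 4, matching y values: 2, 17 (2 points).
  x = 6: rhs = 10, matching y values: none (0 points).
  x = 7: rhs = 14, matching y values: none (0 points).
  x = 8: rhs = 3, matching y values: none (0 points).
  x = 9: rhs = 2, matching y values: none (0 points).
  x = 10: rhs = 17, matching y values: 6, 13 (2 points).
  x = 11: rhs = 16, matching y values: 4, 15 (2 points).
  x = 12: rhs = 5, matching y values: 9, 10 (2 points).
  x = 13: rhs = 9, matching y values: 3, 16 (2 points).
  x = 14: rhs = 15, matching y values: none (0 points).
  x = 15: rhs = 10, matching y values: none (0 points).
  x = 16: rhs = 0, matching y values: 0 (1 points).
  x = 17: rhs = 10, matching y values: none (0 points).
  x = 18: rhs = 8, matching y values: none (0 points).
Total affine count: 19.
Full point count |E(F_19)| = 19 + 1 = 20.
Hasse bound: |20 − (19+1)| = |0| = 0 ≤ 2√19 ≈ 8.7178 ✓.


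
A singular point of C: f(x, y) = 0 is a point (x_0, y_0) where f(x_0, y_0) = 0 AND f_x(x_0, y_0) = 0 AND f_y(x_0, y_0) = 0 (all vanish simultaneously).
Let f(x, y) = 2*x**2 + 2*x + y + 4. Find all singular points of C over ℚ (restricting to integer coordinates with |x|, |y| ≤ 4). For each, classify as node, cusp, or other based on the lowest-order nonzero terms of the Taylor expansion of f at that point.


No singular points in the scanned grid; C is smooth there.

Compute partial derivatives:
  f_x = 4*x + 2.
  f_y = 1.
f_y = 1 is a nonzero constant, so f_y never vanishes: no point (x, y) can satisfy f = f_x = f_y = 0. In particular no (x, y) ∈ {−4, ..., 4}² is singular; the curve is smooth.


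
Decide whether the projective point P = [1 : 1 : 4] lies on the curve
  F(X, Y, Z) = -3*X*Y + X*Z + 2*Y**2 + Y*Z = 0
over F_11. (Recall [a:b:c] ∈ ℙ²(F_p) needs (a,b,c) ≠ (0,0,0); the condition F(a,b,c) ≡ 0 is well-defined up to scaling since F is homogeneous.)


F(1,1,4) ≡ 7 (mod 11); P is NOT on the curve.

Evaluate F(1, 1, 4) term-by-term (mod 11).
  -3*X*Y ↦ -3·1·1·1 = -3
  X*Z ↦ 1·1·1·4 = 4
  2*Y**2 ↦ 2·1·1·1 = 2
  Y*Z ↦ 1·1·1·4 = 4
Sum: F(1, 1, 4) = (-3) + (4) + (2) + (4) = 7.
Reducing mod 11: 7 ≡ 7 (mod 11).
Since F(a, b, c) ≡ 7 ≠ 0 (mod 11), P does NOT lie on the curve.


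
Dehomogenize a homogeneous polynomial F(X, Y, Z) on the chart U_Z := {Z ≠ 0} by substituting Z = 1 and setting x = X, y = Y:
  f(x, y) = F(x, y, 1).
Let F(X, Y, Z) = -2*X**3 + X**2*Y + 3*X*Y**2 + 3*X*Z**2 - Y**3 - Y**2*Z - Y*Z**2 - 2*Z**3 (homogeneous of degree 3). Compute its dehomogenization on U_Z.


f(x, y) = -2*x**3 + x**2*y + 3*x*y**2 + 3*x - y**3 - y**2 - y - 2

On U_Z we set Z = 1. Each monomial c·X^i·Y^j·Z^k in F becomes c·x^i·y^j·1^k = c·x^i·y^j.
Substituting Z = 1: F(X, Y, 1) = -2*x**3 + x**2*y + 3*x*y**2 + 3*x - y**3 - y**2 - y - 2.
Note: deg(f) ≤ deg(F) = 3; strict inequality happens when F is divisible by Z (lost terms).


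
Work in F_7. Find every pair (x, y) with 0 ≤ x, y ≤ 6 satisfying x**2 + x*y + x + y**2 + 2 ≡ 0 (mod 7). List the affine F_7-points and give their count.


Affine F_7-points: {(2, 6), (3, 0), (3, 4), (5, 3), (5, 6), (6, 4)}; count = 6.

For each of the 49 pairs (x, y) ∈ F_7², evaluate f(x, y) mod 7. Record the zeros.
  x = 0: [0↦2, 1↦3, 2↦6, 3↦4, 4↦4, 5↦6, 6↦3]  zeros at y ∈ ∅
  x = 1: [0↦4, 1↦6, 2↦3, 3↦2, 4↦3, 5↦6, 6↦4]  zeros at y ∈ ∅
  x = 2: [0↦1, 1↦4, 2↦2, 3↦2, 4↦4, 5↦1, 6↦0]  zeros at y ∈ {6}
  x = 3: [0↦0, 1↦4, 2↦3, 3↦4, 4↦0, 5↦5, 6↦5]  zeros at y ∈ {0, 4}
  x = 4: [0↦1, 1↦6, 2↦6, 3↦1, 4↦5, 5↦4, 6↦5]  zeros at y ∈ ∅
  x = 5: [0↦4, 1↦3, 2↦4, 3↦0, 4↦5, 5↦5, 6↦0]  zeros at y ∈ {3, 6}
  x = 6: [0↦2, 1↦2, 2↦4, 3↦1, 4↦0, 5↦1, 6↦4]  zeros at y ∈ {4}
Collecting zeros: affine points = {(2, 6), (3, 0), (3, 4), (5, 3), (5, 6), (6, 4)}.
Total count |C(F_7)_aff| = 6.


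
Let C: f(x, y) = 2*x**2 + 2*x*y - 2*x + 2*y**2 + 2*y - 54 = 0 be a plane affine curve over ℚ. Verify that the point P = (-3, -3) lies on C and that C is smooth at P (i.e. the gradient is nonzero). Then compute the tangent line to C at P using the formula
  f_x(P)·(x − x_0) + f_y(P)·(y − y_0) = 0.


Tangent line at P: -20*x - 16*y - 108 = 0.

Step 1: f(-3, -3) = 0, so P lies on C.
Step 2: partial derivatives
  f_x(x, y) = 4*x + 2*y - 2, f_y(x, y) = 2*x + 4*y + 2.
  f_x(P) = -20, f_y(P) = -16 (gradient nonzero, so P is smooth).
Step 3: tangent line at P: -20·(x − -3) + -16·(y − -3) = 0.
Expanding: -20*x - 16*y - 108 = 0.


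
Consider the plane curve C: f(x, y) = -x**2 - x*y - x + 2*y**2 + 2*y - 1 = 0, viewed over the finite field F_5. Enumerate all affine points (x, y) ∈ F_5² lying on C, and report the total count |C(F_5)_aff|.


Affine F_5-points: {(1, 1), (2, 1), (2, 4), (3, 4)}; count = 4.

For each of the 25 pairs (x, y) ∈ F_5², evaluate f(x, y) mod 5. Record the zeros.
  x = 0: [0↦4, 1↦3, 2↦1, 3↦3, 4↦4]  zeros at y ∈ ∅
  x = 1: [0↦2, 1↦0, 2↦2, 3↦3, 4↦3]  zeros at y ∈ {1}
  x = 2: [0↦3, 1↦0, 2↦1, 3↦1, 4↦0]  zeros at y ∈ {1, 4}
  x = 3: [0↦2, 1↦3, 2↦3, 3↦2, 4↦0]  zeros at y ∈ {4}
  x = 4: [0↦4, 1↦4, 2↦3, 3↦1, 4↦3]  zeros at y ∈ ∅
Collecting zeros: affine points = {(1, 1), (2, 1), (2, 4), (3, 4)}.
Total count |C(F_5)_aff| = 4.


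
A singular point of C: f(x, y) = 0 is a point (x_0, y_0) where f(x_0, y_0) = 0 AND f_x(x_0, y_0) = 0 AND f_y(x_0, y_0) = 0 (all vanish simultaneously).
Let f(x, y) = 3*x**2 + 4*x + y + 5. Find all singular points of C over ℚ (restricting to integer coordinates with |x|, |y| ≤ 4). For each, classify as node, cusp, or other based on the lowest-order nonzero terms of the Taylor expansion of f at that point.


No singular points in the scanned grid; C is smooth there.

Compute partial derivatives:
  f_x = 6*x + 4.
  f_y = 1.
f_y = 1 is a nonzero constant, so f_y never vanishes: no point (x, y) can satisfy f = f_x = f_y = 0. In particular no (x, y) ∈ {−4, ..., 4}² is singular; the curve is smooth.


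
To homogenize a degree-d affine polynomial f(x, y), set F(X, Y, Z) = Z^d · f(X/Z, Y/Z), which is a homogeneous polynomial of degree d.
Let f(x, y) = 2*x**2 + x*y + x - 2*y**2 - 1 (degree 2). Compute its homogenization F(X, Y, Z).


F(X, Y, Z) = 2*X**2 + X*Y + X*Z - 2*Y**2 - Z**2

deg(f) = 2.
Substitute x = X/Z, y = Y/Z into f, then multiply by Z^2.
  monomial 2·x^2·y^0 ↦ 2·X^2·Y^0·Z^0.
  monomial 1·x^1·y^1 ↦ 1·X^1·Y^1·Z^0.
  monomial 1·x^1·y^0 ↦ 1·X^1·Y^0·Z^1.
  monomial -2·x^0·y^2 ↦ -2·X^0·Y^2·Z^0.
  monomial -1·x^0·y^0 ↦ -1·X^0·Y^0·Z^2.
Collecting: F(X, Y, Z) = 2*X**2 + X*Y + X*Z - 2*Y**2 - Z**2.


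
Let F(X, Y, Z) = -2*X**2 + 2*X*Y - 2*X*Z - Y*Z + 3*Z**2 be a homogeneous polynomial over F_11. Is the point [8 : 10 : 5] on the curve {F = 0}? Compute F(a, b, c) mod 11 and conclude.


F(8,10,5) ≡ 10 (mod 11); P is NOT on the curve.

Evaluate F(8, 10, 5) term-by-term (mod 11).
  -2*X**2 ↦ -2·64·1·1 = -128
  2*X*Y ↦ 2·8·10·1 = 160
  -2*X*Z ↦ -2·8·1·5 = -80
  -Y*Z ↦ -1·1·10·5 = -50
  3*Z**2 ↦ 3·1·1·25 = 75
Sum: F(8, 10, 5) = (-128) + (160) + (-80) + (-50) + (75) = -23.
Reducing mod 11: -23 ≡ 10 (mod 11).
Since F(a, b, c) ≡ 10 ≠ 0 (mod 11), P does NOT lie on the curve.


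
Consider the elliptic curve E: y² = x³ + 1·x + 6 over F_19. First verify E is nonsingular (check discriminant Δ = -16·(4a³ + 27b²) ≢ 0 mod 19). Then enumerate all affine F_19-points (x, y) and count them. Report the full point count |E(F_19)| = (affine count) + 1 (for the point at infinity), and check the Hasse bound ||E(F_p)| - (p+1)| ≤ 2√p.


Affine points = {(0, 5), (0, 14), (2, 4), (2, 15), (3, 6), (3, 13), (4, 6), (4, 13), (6, 0), (10, 3), (10, 16), (12, 6), (12, 13), (14, 3), (14, 16), (18, 2), (18, 17)}; affine count = 17; |E(F_19)| = 18.

Discriminant check: Δ ∝ 4a³ + 27b² = 4·1³ + 27·6² = 4·1 + 27·36 ≡ 7 (mod 19). Nonzero ⇒ E is nonsingular.
For each x ∈ F_19, compute rhs = x³ + 1·x + 6 mod 19, then count y ∈ F_19 with y² ≡ rhs.
  x = 0: rhs = 6, matching y values: 5, 14 (2 points).
  x = 1: rhs = 8, matching y values: none (0 points).
  x = 2: rhs = 16, matching y values: 4, 15 (2 points).
  x = 3: rhs = 17, matching y values: 6, 13 (2 points).
  x = 4: rhs = 17, matching y values: 6, 13 (2 points).
  x = 5: rhs = 3, matching y values: none (0 points).
  x = 6: rhs = 0, matching y values: 0 (1 points).
  x = 7: rhs = 14, matching y values: none (0 points).
  x = 8: rhs = 13, matching y values: none (0 points).
  x = 9: rhs = 3, matching y values: none (0 points).
  x = 10: rhs = 9, matching y values: 3, 16 (2 points).
  x = 11: rhs = 18, matching y values: none (0 points).
  x = 12: rhs = 17, matching y values: 6, 13 (2 points).
  x = 13: rhs = 12, matching y values: none (0 points).
  x = 14: rhs = 9, matching y values: 3, 16 (2 points).
  x = 15: rhs = 14, matching y values: none (0 points).
  x = 16: rhs = 14, matching y values: none (0 points).
  x = 17: rhs = 15, matching y values: none (0 points).
  x = 18: rhs = 4, matching y values: 2, 17 (2 points).
Total affine count: 17.
Full point count |E(F_19)| = 17 + 1 = 18.
Hasse bound: |18 − (19+1)| = |-2| = 2 ≤ 2√19 ≈ 8.7178 ✓.


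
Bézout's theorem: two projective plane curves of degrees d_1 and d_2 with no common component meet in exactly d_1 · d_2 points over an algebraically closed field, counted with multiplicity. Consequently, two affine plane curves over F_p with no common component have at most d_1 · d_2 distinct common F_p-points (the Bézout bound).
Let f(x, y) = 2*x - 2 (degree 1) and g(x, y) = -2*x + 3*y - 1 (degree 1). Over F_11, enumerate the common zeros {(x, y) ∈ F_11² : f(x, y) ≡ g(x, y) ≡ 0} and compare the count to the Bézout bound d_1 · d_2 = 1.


Common zeros: {(1, 1)}; count = 1; Bézout bound = 1.

deg(f) = 1, deg(g) = 1, so Bézout bound = 1.
Scan x ∈ F_11. For each x, list the y ∈ F_11 with f(x, y) ≡ 0 and those with g(x, y) ≡ 0 (mod 11); the common zeros in that column are the intersection.
  x = 0: f ≡ 0 at y ∈ ∅; g ≡ 0 at y ∈ {4}; common: ∅.
  x = 1: f ≡ 0 at y ∈ {0, 1, 2, 3, 4, 5, 6, 7, 8, 9, 10}; g ≡ 0 at y ∈ {1}; common: {1}.
  x = 2: f ≡ 0 at y ∈ ∅; g ≡ 0 at y ∈ {9}; common: ∅.
  x = 3: f ≡ 0 at y ∈ ∅; g ≡ 0 at y ∈ {6}; common: ∅.
  x = 4: f ≡ 0 at y ∈ ∅; g ≡ 0 at y ∈ {3}; common: ∅.
  x = 5: f ≡ 0 at y ∈ ∅; g ≡ 0 at y ∈ {0}; common: ∅.
  x = 6: f ≡ 0 at y ∈ ∅; g ≡ 0 at y ∈ {8}; common: ∅.
  x = 7: f ≡ 0 at y ∈ ∅; g ≡ 0 at y ∈ {5}; common: ∅.
  x = 8: f ≡ 0 at y ∈ ∅; g ≡ 0 at y ∈ {2}; common: ∅.
  x = 9: f ≡ 0 at y ∈ ∅; g ≡ 0 at y ∈ {10}; common: ∅.
  x = 10: f ≡ 0 at y ∈ ∅; g ≡ 0 at y ∈ {7}; common: ∅.
Collecting: common zeros = {(1, 1)}, so the count is 1.
Comparison with the Bézout bound: 1 ≤ 1 = deg(f)·deg(g), as expected for curves with no common component (the bound is attained).
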